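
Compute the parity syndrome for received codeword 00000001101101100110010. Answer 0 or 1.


Syndrome = XOR of all bits = 0 XOR 0 XOR 0 XOR 0 XOR 0 XOR 0 XOR 0 XOR 1 XOR 1 XOR 0 XOR 1 XOR 1 XOR 0 XOR 1 XOR 1 XOR 0 XOR 0 XOR 1 XOR 1 XOR 0 XOR 0 XOR 1 XOR 0 = 1

1


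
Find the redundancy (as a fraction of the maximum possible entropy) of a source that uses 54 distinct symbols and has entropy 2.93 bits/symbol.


H_max = log2(K) = log2(54) = 5.7549 bits/symbol. Redundancy = 1 - H/H_max = 1 - 2.93/5.7549 = 1 - 0.5091 = 0.4909

0.4909


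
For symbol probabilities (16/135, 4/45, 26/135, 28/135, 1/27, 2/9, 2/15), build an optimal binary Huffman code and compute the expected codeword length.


Huffman construction (repeatedly merge the two least-probable nodes; each merge adds 1 bit to every symbol beneath it): 1/27 + 4/45 = 17/135; 16/135 + 17/135 = 11/45; 2/15 + 26/135 = 44/135; 28/135 + 2/9 = 58/135; 11/45 + 44/135 = 77/135; 58/135 + 77/135 = 1. Resulting codeword lengths (in the order the probabilities were given): (3, 4, 3, 2, 4, 2, 3). L_avg = sum(p_i * l_i) = 16/135*3 + 4/45*4 + 26/135*3 + 28/135*2 + 1/27*4 + 2/9*2 + 2/15*3 = 364/135 = 2.6963

2.6963 bits


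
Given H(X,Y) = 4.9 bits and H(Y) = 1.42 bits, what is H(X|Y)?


H(X|Y) = H(X,Y) - H(Y) = 4.9 - 1.42 = 3.48

3.48 bits


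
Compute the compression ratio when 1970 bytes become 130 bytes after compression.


Ratio = original / compressed = 1970 / 130 = 15.1538

15.1538


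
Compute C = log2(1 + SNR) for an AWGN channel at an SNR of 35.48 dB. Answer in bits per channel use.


SNR_linear = 10^(35.48/10) = 3531.8317; C = log2(1 + SNR_linear) = log2(1 + 3531.8317) = 11.7866

11.7866 bits/channel use


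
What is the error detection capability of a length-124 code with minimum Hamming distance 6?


Detection capability = d_min - 1 = 6 - 1 = 5

5 errors


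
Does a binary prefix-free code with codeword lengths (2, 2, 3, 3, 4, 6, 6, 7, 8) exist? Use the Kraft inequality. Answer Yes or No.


Kraft sum = sum(2^(-l_i)) = 0.8555, need <= 1. Result: satisfied (a binary prefix-free code with these lengths exists)

Yes


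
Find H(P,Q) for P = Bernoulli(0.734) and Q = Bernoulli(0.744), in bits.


H(P,Q) = -p*log2(q) - (1-p)*log2(1-q). -0.734*log2(0.744) = 0.313143; -0.266*log2(0.256) = 0.522899. H(P,Q) = 0.313143 + 0.522899 = 0.836

0.836 bits


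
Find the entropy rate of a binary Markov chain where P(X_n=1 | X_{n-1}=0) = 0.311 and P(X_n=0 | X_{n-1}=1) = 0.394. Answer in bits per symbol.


Stationary distribution: pi_0 = p10/(p01+p10) = 0.5589, pi_1 = 0.4411. Entropy rate H' = pi_0*H(p01) + pi_1*H(p10) = 0.5589*0.8943 + 0.4411*0.9673 = 0.9265

0.9265 bits/symbol


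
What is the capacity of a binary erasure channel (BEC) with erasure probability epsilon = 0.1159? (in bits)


C = 1 - epsilon = 1 - 0.1159 = 0.8841

0.8841 bits


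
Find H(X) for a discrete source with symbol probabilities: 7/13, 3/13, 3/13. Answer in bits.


H = -sum(p_i * log2(p_i)). Terms: -(7/13)*log2(7/13) = 0.480892; -(3/13)*log2(3/13) = 0.488187; -(3/13)*log2(3/13) = 0.488187. H = 0.480892 + 0.488187 + 0.488187 = 1.4573

1.4573 bits


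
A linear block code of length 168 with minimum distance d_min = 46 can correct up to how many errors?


Correction capability = floor((d-1)/2) = floor((46-1)/2) = 22

22 errors


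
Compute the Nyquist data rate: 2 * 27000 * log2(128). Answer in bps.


Rate = 2 * B * log2(M) = 2 * 27000 * 7.0 = 378000.0

378000.0 bps


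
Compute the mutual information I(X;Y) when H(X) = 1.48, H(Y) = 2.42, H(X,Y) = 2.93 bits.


I(X;Y) = H(X) + H(Y) - H(X,Y) = 1.48 + 2.42 - 2.93 = 0.97

0.97 bits


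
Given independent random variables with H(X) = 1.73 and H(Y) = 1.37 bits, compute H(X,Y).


For independent variables, H(X,Y) = H(X) + H(Y) = 1.73 + 1.37 = 3.1

3.1 bits


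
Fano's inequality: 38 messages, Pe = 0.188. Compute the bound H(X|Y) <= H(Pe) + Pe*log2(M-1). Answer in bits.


H(Pe) = -Pe*log2(Pe) - (1-Pe)*log2(1-Pe) = -0.188*log2(0.188) - 0.812*log2(0.812) = 0.453305 + 0.243964 = 0.6973. Pe*log2(M-1) = 0.188*log2(37) = 0.979377. Bound = H(Pe) + Pe*log2(M-1) = 0.453305 + 0.243964 + 0.979377 = 1.6766

1.6766 bits


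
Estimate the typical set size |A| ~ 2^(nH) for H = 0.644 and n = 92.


log2|A_typical| = nH = 92 * 0.644 = 59.248, so |A_typical| ~ 2^59.248 = 6.846e+17

6.846e+17


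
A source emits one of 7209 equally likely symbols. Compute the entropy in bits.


H = log2(n) = log2(7209) = 12.8156

12.8156 bits


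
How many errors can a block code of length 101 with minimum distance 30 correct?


Correction capability = floor((d-1)/2) = floor((30-1)/2) = 14

14 errors


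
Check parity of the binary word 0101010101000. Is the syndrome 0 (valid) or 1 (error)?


Syndrome = XOR of all bits = 0 XOR 1 XOR 0 XOR 1 XOR 0 XOR 1 XOR 0 XOR 1 XOR 0 XOR 1 XOR 0 XOR 0 XOR 0 = 1

1


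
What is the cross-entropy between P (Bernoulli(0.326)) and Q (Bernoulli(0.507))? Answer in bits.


H(P,Q) = -p*log2(q) - (1-p)*log2(1-q). -0.326*log2(0.507) = 0.319461; -0.674*log2(0.493) = 0.687709. H(P,Q) = 0.319461 + 0.687709 = 1.0072

1.0072 bits


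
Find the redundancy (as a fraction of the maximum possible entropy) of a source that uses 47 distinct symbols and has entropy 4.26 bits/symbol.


H_max = log2(K) = log2(47) = 5.5546 bits/symbol. Redundancy = 1 - H/H_max = 1 - 4.26/5.5546 = 1 - 0.7669 = 0.2331

0.2331


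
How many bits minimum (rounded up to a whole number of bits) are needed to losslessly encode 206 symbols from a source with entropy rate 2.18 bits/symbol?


Minimum bits >= n * H = 206 * 2.18 = 449.08, rounded up to a whole number of bits = 450

450 bits


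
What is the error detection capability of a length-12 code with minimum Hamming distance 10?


Detection capability = d_min - 1 = 10 - 1 = 9

9 errors


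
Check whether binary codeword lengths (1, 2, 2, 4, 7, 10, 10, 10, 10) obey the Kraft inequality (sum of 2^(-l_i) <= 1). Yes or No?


Kraft sum = sum(2^(-l_i)) = 1.0742, need <= 1. Result: violated (a binary prefix-free code with these lengths cannot exist)

No


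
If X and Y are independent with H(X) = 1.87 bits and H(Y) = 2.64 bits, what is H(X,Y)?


For independent variables, H(X,Y) = H(X) + H(Y) = 1.87 + 2.64 = 4.51

4.51 bits


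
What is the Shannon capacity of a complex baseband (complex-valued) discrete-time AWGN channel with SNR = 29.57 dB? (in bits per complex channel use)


SNR_linear = 10^(29.57/10) = 905.7326; C = log2(1 + SNR_linear) = log2(1 + 905.7326) = 9.8245

9.8245 bits/channel use


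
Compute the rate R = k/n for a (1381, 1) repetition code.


Rate = k/n = 1/1381

1/1381


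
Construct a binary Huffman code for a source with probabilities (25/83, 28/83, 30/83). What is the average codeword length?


Huffman construction (repeatedly merge the two least-probable nodes; each merge adds 1 bit to every symbol beneath it): 25/83 + 28/83 = 53/83; 30/83 + 53/83 = 1. Resulting codeword lengths (in the order the probabilities were given): (2, 2, 1). L_avg = sum(p_i * l_i) = 25/83*2 + 28/83*2 + 30/83*1 = 136/83 = 1.6386

1.6386 bits


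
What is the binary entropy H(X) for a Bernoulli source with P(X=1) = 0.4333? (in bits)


H = -p*log2(p) - (1-p)*log2(1-p). -0.4333*log2(0.4333) = 0.522803; -0.5667*log2(0.5667) = 0.464322. H = 0.522803 + 0.464322 = 0.9871

0.9871 bits


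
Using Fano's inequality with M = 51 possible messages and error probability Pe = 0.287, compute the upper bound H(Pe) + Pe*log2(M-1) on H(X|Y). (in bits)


H(Pe) = -Pe*log2(Pe) - (1-Pe)*log2(1-Pe) = -0.287*log2(0.287) - 0.713*log2(0.713) = 0.516852 + 0.347963 = 0.8648. Pe*log2(M-1) = 0.287*log2(50) = 1.619787. Bound = H(Pe) + Pe*log2(M-1) = 0.516852 + 0.347963 + 1.619787 = 2.4846

2.4846 bits


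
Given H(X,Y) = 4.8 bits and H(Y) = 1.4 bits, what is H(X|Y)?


H(X|Y) = H(X,Y) - H(Y) = 4.8 - 1.4 = 3.4

3.4 bits


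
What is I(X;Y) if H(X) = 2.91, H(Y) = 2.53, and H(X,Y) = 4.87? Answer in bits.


I(X;Y) = H(X) + H(Y) - H(X,Y) = 2.91 + 2.53 - 4.87 = 0.57

0.57 bits


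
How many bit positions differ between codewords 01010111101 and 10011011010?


Count differing positions: ^ ^ . . ^ ^ . . ^ ^ ^ = 7 differences

7


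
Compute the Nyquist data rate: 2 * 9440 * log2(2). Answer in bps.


Rate = 2 * B * log2(M) = 2 * 9440 * 1.0 = 18880.0

18880.0 bps


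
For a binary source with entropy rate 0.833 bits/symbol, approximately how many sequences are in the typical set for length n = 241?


log2|A_typical| = nH = 241 * 0.833 = 200.753, so |A_typical| ~ 2^200.753 = 2.708e+60

2.708e+60


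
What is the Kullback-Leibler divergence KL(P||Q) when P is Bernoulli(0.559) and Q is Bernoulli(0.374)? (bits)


KL = p*log2(p/q) + (1-p)*log2((1-p)/(1-q)) = 0.559*log2(0.559/0.374) + 0.441*log2(0.441/0.626) = 0.1012

0.1012 bits


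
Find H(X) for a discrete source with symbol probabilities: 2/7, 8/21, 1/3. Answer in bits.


H = -sum(p_i * log2(p_i)). Terms: -(2/7)*log2(2/7) = 0.516387; -(8/21)*log2(8/21) = 0.530407; -(1/3)*log2(1/3) = 0.528321. H = 0.516387 + 0.530407 + 0.528321 = 1.5751

1.5751 bits


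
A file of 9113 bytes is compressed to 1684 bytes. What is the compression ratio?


Ratio = original / compressed = 9113 / 1684 = 5.4115

5.4115


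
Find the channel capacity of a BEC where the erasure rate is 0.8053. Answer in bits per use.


C = 1 - epsilon = 1 - 0.8053 = 0.1947

0.1947 bits


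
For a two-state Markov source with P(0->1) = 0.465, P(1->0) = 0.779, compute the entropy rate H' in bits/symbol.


Stationary distribution: pi_0 = p10/(p01+p10) = 0.6262, pi_1 = 0.3738. Entropy rate H' = pi_0*H(p01) + pi_1*H(p10) = 0.6262*0.9965 + 0.3738*0.762 = 0.9088

0.9088 bits/symbol


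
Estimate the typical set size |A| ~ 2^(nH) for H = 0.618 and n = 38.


log2|A_typical| = nH = 38 * 0.618 = 23.484, so |A_typical| ~ 2^23.484 = 1.173e+07

1.173e+07


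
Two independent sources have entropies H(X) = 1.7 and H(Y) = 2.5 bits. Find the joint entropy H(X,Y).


For independent variables, H(X,Y) = H(X) + H(Y) = 1.7 + 2.5 = 4.2

4.2 bits


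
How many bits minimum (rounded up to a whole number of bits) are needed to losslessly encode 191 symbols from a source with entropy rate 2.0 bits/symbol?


Minimum bits >= n * H = 191 * 2.0 = 382.0, rounded up to a whole number of bits = 382

382 bits


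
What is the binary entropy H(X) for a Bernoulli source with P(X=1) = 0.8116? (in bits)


H = -p*log2(p) - (1-p)*log2(1-p). -0.8116*log2(0.8116) = 0.244421; -0.1884*log2(0.1884) = 0.453692. H = 0.244421 + 0.453692 = 0.6981

0.6981 bits


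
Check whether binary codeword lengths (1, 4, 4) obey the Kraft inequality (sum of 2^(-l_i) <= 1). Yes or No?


Kraft sum = sum(2^(-l_i)) = 0.625, need <= 1. Result: satisfied (a binary prefix-free code with these lengths exists)

Yes


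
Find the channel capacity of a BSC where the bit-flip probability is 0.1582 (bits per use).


H(p) = -p*log2(p) - (1-p)*log2(1-p) = -0.1582*log2(0.1582) - 0.8418*log2(0.8418) = 0.420840 + 0.209146 = 0.63. C = 1 - H(p) = 1 - 0.63 = 0.37

0.37 bits


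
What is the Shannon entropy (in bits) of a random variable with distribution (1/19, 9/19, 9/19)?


H = -sum(p_i * log2(p_i)). Terms: -(1/19)*log2(1/19) = 0.223575; -(9/19)*log2(9/19) = 0.510633; -(9/19)*log2(9/19) = 0.510633. H = 0.223575 + 0.510633 + 0.510633 = 1.2448

1.2448 bits


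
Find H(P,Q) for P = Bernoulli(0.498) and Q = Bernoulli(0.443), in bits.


H(P,Q) = -p*log2(q) - (1-p)*log2(1-q). -0.498*log2(0.443) = 0.584961; -0.502*log2(0.557) = 0.423814. H(P,Q) = 0.584961 + 0.423814 = 1.0088

1.0088 bits


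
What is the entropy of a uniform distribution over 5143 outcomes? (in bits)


H = log2(n) = log2(5143) = 12.3284

12.3284 bits


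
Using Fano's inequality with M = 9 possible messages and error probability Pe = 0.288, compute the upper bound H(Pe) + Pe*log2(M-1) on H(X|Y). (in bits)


H(Pe) = -Pe*log2(Pe) - (1-Pe)*log2(1-Pe) = -0.288*log2(0.288) - 0.712*log2(0.712) = 0.517207 + 0.348916 = 0.8661. Pe*log2(M-1) = 0.288*log2(8) = 0.864000. Bound = H(Pe) + Pe*log2(M-1) = 0.517207 + 0.348916 + 0.864000 = 1.7301

1.7301 bits


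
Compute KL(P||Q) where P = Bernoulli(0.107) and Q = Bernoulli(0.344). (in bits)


KL = p*log2(p/q) + (1-p)*log2((1-p)/(1-q)) = 0.107*log2(0.107/0.344) + 0.893*log2(0.893/0.656) = 0.2171

0.2171 bits


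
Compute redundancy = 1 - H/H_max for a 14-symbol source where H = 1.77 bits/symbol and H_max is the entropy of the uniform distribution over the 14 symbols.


H_max = log2(K) = log2(14) = 3.8074 bits/symbol. Redundancy = 1 - H/H_max = 1 - 1.77/3.8074 = 1 - 0.4649 = 0.5351

0.5351


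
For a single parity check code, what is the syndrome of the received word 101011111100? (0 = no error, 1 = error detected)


Syndrome = XOR of all bits = 1 XOR 0 XOR 1 XOR 0 XOR 1 XOR 1 XOR 1 XOR 1 XOR 1 XOR 1 XOR 0 XOR 0 = 0

0


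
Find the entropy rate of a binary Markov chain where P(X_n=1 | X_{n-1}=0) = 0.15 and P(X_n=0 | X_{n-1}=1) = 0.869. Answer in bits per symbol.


Stationary distribution: pi_0 = p10/(p01+p10) = 0.8528, pi_1 = 0.1472. Entropy rate H' = pi_0*H(p01) + pi_1*H(p10) = 0.8528*0.6098 + 0.1472*0.5602 = 0.6025

0.6025 bits/symbol


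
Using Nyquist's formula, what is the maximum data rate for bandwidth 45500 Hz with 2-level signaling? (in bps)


Rate = 2 * B * log2(M) = 2 * 45500 * 1.0 = 91000.0

91000.0 bps


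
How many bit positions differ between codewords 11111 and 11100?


Count differing positions: . . . ^ ^ = 2 differences

2


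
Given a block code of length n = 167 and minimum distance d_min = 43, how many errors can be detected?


Detection capability = d_min - 1 = 43 - 1 = 42

42 errors


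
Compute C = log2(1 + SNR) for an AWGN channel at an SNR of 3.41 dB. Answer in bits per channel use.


SNR_linear = 10^(3.41/10) = 2.1928; C = log2(1 + SNR_linear) = log2(1 + 2.1928) = 1.6748

1.6748 bits/channel use


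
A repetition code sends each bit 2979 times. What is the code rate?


Rate = k/n = 1/2979

1/2979


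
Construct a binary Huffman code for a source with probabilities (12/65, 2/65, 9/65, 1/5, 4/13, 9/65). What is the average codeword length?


Huffman construction (repeatedly merge the two least-probable nodes; each merge adds 1 bit to every symbol beneath it): 2/65 + 9/65 = 11/65; 9/65 + 11/65 = 4/13; 12/65 + 1/5 = 5/13; 4/13 + 4/13 = 8/13; 5/13 + 8/13 = 1. Resulting codeword lengths (in the order the probabilities were given): (2, 4, 4, 2, 2, 3). L_avg = sum(p_i * l_i) = 12/65*2 + 2/65*4 + 9/65*4 + 1/5*2 + 4/13*2 + 9/65*3 = 161/65 = 2.4769

2.4769 bits


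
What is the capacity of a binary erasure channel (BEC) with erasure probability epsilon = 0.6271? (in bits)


C = 1 - epsilon = 1 - 0.6271 = 0.3729

0.3729 bits


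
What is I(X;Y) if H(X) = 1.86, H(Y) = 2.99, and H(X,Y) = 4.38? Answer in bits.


I(X;Y) = H(X) + H(Y) - H(X,Y) = 1.86 + 2.99 - 4.38 = 0.47

0.47 bits


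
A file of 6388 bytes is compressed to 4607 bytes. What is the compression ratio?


Ratio = original / compressed = 6388 / 4607 = 1.3866

1.3866


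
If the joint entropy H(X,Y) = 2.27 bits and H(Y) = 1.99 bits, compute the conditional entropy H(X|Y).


H(X|Y) = H(X,Y) - H(Y) = 2.27 - 1.99 = 0.28

0.28 bits


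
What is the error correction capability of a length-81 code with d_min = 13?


Correction capability = floor((d-1)/2) = floor((13-1)/2) = 6

6 errors


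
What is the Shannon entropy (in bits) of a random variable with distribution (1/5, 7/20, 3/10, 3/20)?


H = -sum(p_i * log2(p_i)). Terms: -(1/5)*log2(1/5) = 0.464386; -(7/20)*log2(7/20) = 0.530101; -(3/10)*log2(3/10) = 0.521090; -(3/20)*log2(3/20) = 0.410545. H = 0.464386 + 0.530101 + 0.521090 + 0.410545 = 1.9261

1.9261 bits


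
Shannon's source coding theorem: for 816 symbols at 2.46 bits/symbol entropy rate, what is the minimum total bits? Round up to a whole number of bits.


Minimum bits >= n * H = 816 * 2.46 = 2007.36, rounded up to a whole number of bits = 2008

2008 bits


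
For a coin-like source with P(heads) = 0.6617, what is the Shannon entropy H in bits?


H = -p*log2(p) - (1-p)*log2(1-p). -0.6617*log2(0.6617) = 0.394208; -0.3383*log2(0.3383) = 0.528974. H = 0.394208 + 0.528974 = 0.9232

0.9232 bits


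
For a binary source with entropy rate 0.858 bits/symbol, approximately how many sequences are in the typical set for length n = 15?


log2|A_typical| = nH = 15 * 0.858 = 12.87, so |A_typical| ~ 2^12.87 = 7.486e+03

7.486e+03


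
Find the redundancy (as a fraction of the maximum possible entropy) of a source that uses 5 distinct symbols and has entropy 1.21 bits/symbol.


H_max = log2(K) = log2(5) = 2.3219 bits/symbol. Redundancy = 1 - H/H_max = 1 - 1.21/2.3219 = 1 - 0.5211 = 0.4789

0.4789


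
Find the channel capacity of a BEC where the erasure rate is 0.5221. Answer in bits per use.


C = 1 - epsilon = 1 - 0.5221 = 0.4779

0.4779 bits


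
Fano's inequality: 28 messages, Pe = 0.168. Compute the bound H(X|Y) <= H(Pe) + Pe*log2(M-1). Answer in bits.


H(Pe) = -Pe*log2(Pe) - (1-Pe)*log2(1-Pe) = -0.168*log2(0.168) - 0.832*log2(0.832) = 0.432342 + 0.220767 = 0.6531. Pe*log2(M-1) = 0.168*log2(27) = 0.798821. Bound = H(Pe) + Pe*log2(M-1) = 0.432342 + 0.220767 + 0.798821 = 1.4519

1.4519 bits


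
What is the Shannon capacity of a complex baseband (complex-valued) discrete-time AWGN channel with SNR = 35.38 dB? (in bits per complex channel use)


SNR_linear = 10^(35.38/10) = 3451.4374; C = log2(1 + SNR_linear) = log2(1 + 3451.4374) = 11.7534

11.7534 bits/channel use


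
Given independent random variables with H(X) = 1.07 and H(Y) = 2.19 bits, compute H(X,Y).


For independent variables, H(X,Y) = H(X) + H(Y) = 1.07 + 2.19 = 3.26

3.26 bits


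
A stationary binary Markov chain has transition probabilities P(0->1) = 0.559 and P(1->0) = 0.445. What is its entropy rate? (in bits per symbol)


Stationary distribution: pi_0 = p10/(p01+p10) = 0.4432, pi_1 = 0.5568. Entropy rate H' = pi_0*H(p01) + pi_1*H(p10) = 0.4432*0.9899 + 0.5568*0.9913 = 0.9907

0.9907 bits/symbol


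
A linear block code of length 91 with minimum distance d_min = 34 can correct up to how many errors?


Correction capability = floor((d-1)/2) = floor((34-1)/2) = 16

16 errors


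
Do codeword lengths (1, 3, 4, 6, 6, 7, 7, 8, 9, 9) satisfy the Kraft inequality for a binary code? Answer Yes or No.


Kraft sum = sum(2^(-l_i)) = 0.7422, need <= 1. Result: satisfied (a binary prefix-free code with these lengths exists)

Yes


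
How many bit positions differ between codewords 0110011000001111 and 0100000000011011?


Count differing positions: . . ^ . . ^ ^ . . . . ^ . ^ . . = 5 differences

5


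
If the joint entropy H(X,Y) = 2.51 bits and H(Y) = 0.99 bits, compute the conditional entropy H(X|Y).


H(X|Y) = H(X,Y) - H(Y) = 2.51 - 0.99 = 1.52

1.52 bits


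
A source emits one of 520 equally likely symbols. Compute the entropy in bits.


H = log2(n) = log2(520) = 9.0224

9.0224 bits


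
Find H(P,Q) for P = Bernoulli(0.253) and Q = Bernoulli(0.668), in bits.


H(P,Q) = -p*log2(q) - (1-p)*log2(1-q). -0.253*log2(0.668) = 0.147266; -0.747*log2(0.332) = 1.188286. H(P,Q) = 0.147266 + 1.188286 = 1.3356

1.3356 bits


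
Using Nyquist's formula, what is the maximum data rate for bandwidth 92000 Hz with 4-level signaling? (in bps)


Rate = 2 * B * log2(M) = 2 * 92000 * 2.0 = 368000.0

368000.0 bps


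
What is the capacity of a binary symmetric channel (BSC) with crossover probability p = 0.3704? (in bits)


H(p) = -p*log2(p) - (1-p)*log2(1-p) = -0.3704*log2(0.3704) - 0.6296*log2(0.6296) = 0.530725 + 0.420253 = 0.951. C = 1 - H(p) = 1 - 0.951 = 0.049

0.049 bits


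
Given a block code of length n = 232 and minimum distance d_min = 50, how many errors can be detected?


Detection capability = d_min - 1 = 50 - 1 = 49

49 errors


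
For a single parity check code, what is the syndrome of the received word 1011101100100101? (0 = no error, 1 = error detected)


Syndrome = XOR of all bits = 1 XOR 0 XOR 1 XOR 1 XOR 1 XOR 0 XOR 1 XOR 1 XOR 0 XOR 0 XOR 1 XOR 0 XOR 0 XOR 1 XOR 0 XOR 1 = 1

1


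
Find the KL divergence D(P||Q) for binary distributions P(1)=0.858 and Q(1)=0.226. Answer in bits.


KL = p*log2(p/q) + (1-p)*log2((1-p)/(1-q)) = 0.858*log2(0.858/0.226) + 0.142*log2(0.142/0.774) = 1.304

1.304 bits


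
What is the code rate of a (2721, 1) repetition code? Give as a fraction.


Rate = k/n = 1/2721

1/2721


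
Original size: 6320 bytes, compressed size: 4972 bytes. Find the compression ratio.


Ratio = original / compressed = 6320 / 4972 = 1.2711

1.2711


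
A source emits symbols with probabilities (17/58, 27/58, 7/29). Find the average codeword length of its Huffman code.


Huffman construction (repeatedly merge the two least-probable nodes; each merge adds 1 bit to every symbol beneath it): 7/29 + 17/58 = 31/58; 27/58 + 31/58 = 1. Resulting codeword lengths (in the order the probabilities were given): (2, 1, 2). L_avg = sum(p_i * l_i) = 17/58*2 + 27/58*1 + 7/29*2 = 89/58 = 1.5345

1.5345 bits


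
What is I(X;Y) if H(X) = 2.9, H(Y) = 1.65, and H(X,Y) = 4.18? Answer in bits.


I(X;Y) = H(X) + H(Y) - H(X,Y) = 2.9 + 1.65 - 4.18 = 0.37

0.37 bits


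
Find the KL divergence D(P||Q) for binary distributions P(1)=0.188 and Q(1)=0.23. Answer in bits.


KL = p*log2(p/q) + (1-p)*log2((1-p)/(1-q)) = 0.188*log2(0.188/0.23) + 0.812*log2(0.812/0.77) = 0.0075

0.0075 bits


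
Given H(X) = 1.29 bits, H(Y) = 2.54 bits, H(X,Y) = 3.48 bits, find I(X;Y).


I(X;Y) = H(X) + H(Y) - H(X,Y) = 1.29 + 2.54 - 3.48 = 0.35

0.35 bits


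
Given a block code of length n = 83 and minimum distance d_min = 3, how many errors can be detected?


Detection capability = d_min - 1 = 3 - 1 = 2

2 errors


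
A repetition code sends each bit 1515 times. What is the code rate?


Rate = k/n = 1/1515

1/1515


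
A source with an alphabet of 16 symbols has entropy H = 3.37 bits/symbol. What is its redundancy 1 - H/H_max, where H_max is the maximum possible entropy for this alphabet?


H_max = log2(K) = log2(16) = 4.0 bits/symbol. Redundancy = 1 - H/H_max = 1 - 3.37/4.0 = 1 - 0.8425 = 0.1575

0.1575


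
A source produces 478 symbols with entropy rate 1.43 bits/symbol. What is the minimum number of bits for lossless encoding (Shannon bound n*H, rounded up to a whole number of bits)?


Minimum bits >= n * H = 478 * 1.43 = 683.54, rounded up to a whole number of bits = 684

684 bits


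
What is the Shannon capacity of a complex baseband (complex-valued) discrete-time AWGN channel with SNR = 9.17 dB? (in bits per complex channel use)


SNR_linear = 10^(9.17/10) = 8.2604; C = log2(1 + SNR_linear) = log2(1 + 8.2604) = 3.2111

3.2111 bits/channel use


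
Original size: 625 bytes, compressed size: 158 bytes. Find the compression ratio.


Ratio = original / compressed = 625 / 158 = 3.9557

3.9557


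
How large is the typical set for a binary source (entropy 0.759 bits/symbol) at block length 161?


log2|A_typical| = nH = 161 * 0.759 = 122.199, so |A_typical| ~ 2^122.199 = 6.103e+36

6.103e+36


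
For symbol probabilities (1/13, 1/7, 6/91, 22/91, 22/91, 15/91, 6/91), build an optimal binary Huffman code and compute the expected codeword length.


Huffman construction (repeatedly merge the two least-probable nodes; each merge adds 1 bit to every symbol beneath it): 6/91 + 6/91 = 12/91; 1/13 + 12/91 = 19/91; 1/7 + 15/91 = 4/13; 19/91 + 22/91 = 41/91; 22/91 + 4/13 = 50/91; 41/91 + 50/91 = 1. Resulting codeword lengths (in the order the probabilities were given): (3, 3, 4, 2, 2, 3, 4). L_avg = sum(p_i * l_i) = 1/13*3 + 1/7*3 + 6/91*4 + 22/91*2 + 22/91*2 + 15/91*3 + 6/91*4 = 241/91 = 2.6484

2.6484 bits


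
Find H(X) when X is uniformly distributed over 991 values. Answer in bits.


H = log2(n) = log2(991) = 9.9527

9.9527 bits


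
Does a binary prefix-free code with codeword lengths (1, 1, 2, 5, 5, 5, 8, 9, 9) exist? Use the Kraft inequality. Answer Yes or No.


Kraft sum = sum(2^(-l_i)) = 1.3516, need <= 1. Result: violated (a binary prefix-free code with these lengths cannot exist)

No


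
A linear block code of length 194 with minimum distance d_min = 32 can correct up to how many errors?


Correction capability = floor((d-1)/2) = floor((32-1)/2) = 15

15 errors


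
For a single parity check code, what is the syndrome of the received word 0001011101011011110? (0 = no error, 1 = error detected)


Syndrome = XOR of all bits = 0 XOR 0 XOR 0 XOR 1 XOR 0 XOR 1 XOR 1 XOR 1 XOR 0 XOR 1 XOR 0 XOR 1 XOR 1 XOR 0 XOR 1 XOR 1 XOR 1 XOR 1 XOR 0 = 1

1


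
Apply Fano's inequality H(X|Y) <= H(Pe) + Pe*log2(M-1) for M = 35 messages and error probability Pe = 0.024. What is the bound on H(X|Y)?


H(Pe) = -Pe*log2(Pe) - (1-Pe)*log2(1-Pe) = -0.024*log2(0.024) - 0.976*log2(0.976) = 0.129140 + 0.034206 = 0.1633. Pe*log2(M-1) = 0.024*log2(34) = 0.122099. Bound = H(Pe) + Pe*log2(M-1) = 0.129140 + 0.034206 + 0.122099 = 0.2854

0.2854 bits


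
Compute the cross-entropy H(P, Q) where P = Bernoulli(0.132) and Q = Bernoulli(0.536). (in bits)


H(P,Q) = -p*log2(q) - (1-p)*log2(1-q). -0.132*log2(0.536) = 0.118760; -0.868*log2(0.464) = 0.961573. H(P,Q) = 0.118760 + 0.961573 = 1.0803

1.0803 bits


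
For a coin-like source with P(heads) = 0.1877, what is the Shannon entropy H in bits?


H = -p*log2(p) - (1-p)*log2(1-p). -0.1877*log2(0.1877) = 0.453014; -0.8123*log2(0.8123) = 0.243621. H = 0.453014 + 0.243621 = 0.6966

0.6966 bits


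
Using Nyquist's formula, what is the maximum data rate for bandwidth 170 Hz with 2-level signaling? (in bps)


Rate = 2 * B * log2(M) = 2 * 170 * 1.0 = 340.0

340.0 bps


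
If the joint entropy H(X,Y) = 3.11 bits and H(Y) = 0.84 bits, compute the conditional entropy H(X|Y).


H(X|Y) = H(X,Y) - H(Y) = 3.11 - 0.84 = 2.27

2.27 bits


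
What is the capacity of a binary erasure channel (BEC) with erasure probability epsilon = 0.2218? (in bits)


C = 1 - epsilon = 1 - 0.2218 = 0.7782

0.7782 bits


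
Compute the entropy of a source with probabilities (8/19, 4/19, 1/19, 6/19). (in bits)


H = -sum(p_i * log2(p_i)). Terms: -(8/19)*log2(8/19) = 0.525443; -(4/19)*log2(4/19) = 0.473248; -(1/19)*log2(1/19) = 0.223575; -(6/19)*log2(6/19) = 0.525147. H = 0.525443 + 0.473248 + 0.223575 + 0.525147 = 1.7474

1.7474 bits


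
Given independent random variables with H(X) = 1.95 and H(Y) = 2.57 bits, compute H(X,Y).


For independent variables, H(X,Y) = H(X) + H(Y) = 1.95 + 2.57 = 4.52

4.52 bits


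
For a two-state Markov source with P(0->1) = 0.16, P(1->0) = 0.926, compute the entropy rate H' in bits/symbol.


Stationary distribution: pi_0 = p10/(p01+p10) = 0.8527, pi_1 = 0.1473. Entropy rate H' = pi_0*H(p01) + pi_1*H(p10) = 0.8527*0.6343 + 0.1473*0.3807 = 0.5969

0.5969 bits/symbol


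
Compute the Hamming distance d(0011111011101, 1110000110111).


Count differing positions: ^ ^ . ^ ^ ^ ^ ^ . ^ . ^ . = 9 differences

9


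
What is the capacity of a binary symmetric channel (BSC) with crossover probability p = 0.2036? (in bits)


H(p) = -p*log2(p) - (1-p)*log2(1-p) = -0.2036*log2(0.2036) - 0.7964*log2(0.7964) = 0.467504 + 0.261566 = 0.7291. C = 1 - H(p) = 1 - 0.7291 = 0.2709

0.2709 bits


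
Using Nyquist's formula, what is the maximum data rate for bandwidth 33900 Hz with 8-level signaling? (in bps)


Rate = 2 * B * log2(M) = 2 * 33900 * 3.0 = 203400.0

203400.0 bps


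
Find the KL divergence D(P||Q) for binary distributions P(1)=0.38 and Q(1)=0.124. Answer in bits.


KL = p*log2(p/q) + (1-p)*log2((1-p)/(1-q)) = 0.38*log2(0.38/0.124) + 0.62*log2(0.62/0.876) = 0.3048

0.3048 bits


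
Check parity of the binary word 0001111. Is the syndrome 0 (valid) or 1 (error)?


Syndrome = XOR of all bits = 0 XOR 0 XOR 0 XOR 1 XOR 1 XOR 1 XOR 1 = 0

0


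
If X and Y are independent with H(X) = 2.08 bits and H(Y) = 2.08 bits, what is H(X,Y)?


For independent variables, H(X,Y) = H(X) + H(Y) = 2.08 + 2.08 = 4.16

4.16 bits


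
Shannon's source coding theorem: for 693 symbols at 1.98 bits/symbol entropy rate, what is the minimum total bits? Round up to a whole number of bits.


Minimum bits >= n * H = 693 * 1.98 = 1372.14, rounded up to a whole number of bits = 1373

1373 bits


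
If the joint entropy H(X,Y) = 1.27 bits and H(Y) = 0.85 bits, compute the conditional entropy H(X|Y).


H(X|Y) = H(X,Y) - H(Y) = 1.27 - 0.85 = 0.42

0.42 bits


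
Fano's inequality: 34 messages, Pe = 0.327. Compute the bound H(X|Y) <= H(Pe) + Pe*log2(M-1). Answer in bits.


H(Pe) = -Pe*log2(Pe) - (1-Pe)*log2(1-Pe) = -0.327*log2(0.327) - 0.673*log2(0.673) = 0.527332 + 0.384499 = 0.9118. Pe*log2(M-1) = 0.327*log2(33) = 1.649517. Bound = H(Pe) + Pe*log2(M-1) = 0.527332 + 0.384499 + 1.649517 = 2.5613

2.5613 bits


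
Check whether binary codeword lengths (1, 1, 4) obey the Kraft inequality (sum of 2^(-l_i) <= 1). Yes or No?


Kraft sum = sum(2^(-l_i)) = 1.0625, need <= 1. Result: violated (a binary prefix-free code with these lengths cannot exist)

No


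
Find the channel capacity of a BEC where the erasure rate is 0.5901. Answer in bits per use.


C = 1 - epsilon = 1 - 0.5901 = 0.4099

0.4099 bits


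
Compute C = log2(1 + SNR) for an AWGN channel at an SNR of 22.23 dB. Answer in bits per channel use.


SNR_linear = 10^(22.23/10) = 167.1091; C = log2(1 + SNR_linear) = log2(1 + 167.1091) = 7.3933

7.3933 bits/channel use


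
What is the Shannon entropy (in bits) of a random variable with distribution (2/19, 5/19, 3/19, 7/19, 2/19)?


H = -sum(p_i * log2(p_i)). Terms: -(2/19)*log2(2/19) = 0.341887; -(5/19)*log2(5/19) = 0.506842; -(3/19)*log2(3/19) = 0.420468; -(7/19)*log2(7/19) = 0.530737; -(2/19)*log2(2/19) = 0.341887. H = 0.341887 + 0.506842 + 0.420468 + 0.530737 + 0.341887 = 2.1418

2.1418 bits


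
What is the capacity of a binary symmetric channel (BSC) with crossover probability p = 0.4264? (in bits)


H(p) = -p*log2(p) - (1-p)*log2(1-p) = -0.4264*log2(0.4264) - 0.5736*log2(0.5736) = 0.524353 + 0.459960 = 0.9843. C = 1 - H(p) = 1 - 0.9843 = 0.0157

0.0157 bits


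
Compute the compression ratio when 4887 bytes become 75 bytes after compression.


Ratio = original / compressed = 4887 / 75 = 65.16

65.16


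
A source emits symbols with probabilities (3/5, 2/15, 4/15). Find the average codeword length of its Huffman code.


Huffman construction (repeatedly merge the two least-probable nodes; each merge adds 1 bit to every symbol beneath it): 2/15 + 4/15 = 2/5; 2/5 + 3/5 = 1. Resulting codeword lengths (in the order the probabilities were given): (1, 2, 2). L_avg = sum(p_i * l_i) = 3/5*1 + 2/15*2 + 4/15*2 = 7/5 = 1.4

1.4 bits


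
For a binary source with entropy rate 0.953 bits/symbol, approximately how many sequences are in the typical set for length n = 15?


log2|A_typical| = nH = 15 * 0.953 = 14.295, so |A_typical| ~ 2^14.295 = 2.010e+04

2.010e+04


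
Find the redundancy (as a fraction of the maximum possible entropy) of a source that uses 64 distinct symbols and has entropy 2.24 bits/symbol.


H_max = log2(K) = log2(64) = 6.0 bits/symbol. Redundancy = 1 - H/H_max = 1 - 2.24/6.0 = 1 - 0.3733 = 0.6267

0.6267


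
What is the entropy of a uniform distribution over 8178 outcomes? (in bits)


H = log2(n) = log2(8178) = 12.9975

12.9975 bits


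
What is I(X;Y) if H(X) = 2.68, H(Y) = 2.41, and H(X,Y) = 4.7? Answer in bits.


I(X;Y) = H(X) + H(Y) - H(X,Y) = 2.68 + 2.41 - 4.7 = 0.39

0.39 bits


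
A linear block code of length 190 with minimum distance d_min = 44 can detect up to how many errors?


Detection capability = d_min - 1 = 44 - 1 = 43

43 errors


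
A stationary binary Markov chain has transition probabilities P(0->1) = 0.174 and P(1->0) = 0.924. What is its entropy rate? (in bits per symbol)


Stationary distribution: pi_0 = p10/(p01+p10) = 0.8415, pi_1 = 0.1585. Entropy rate H' = pi_0*H(p01) + pi_1*H(p10) = 0.8415*0.6668 + 0.1585*0.3879 = 0.6226

0.6226 bits/symbol


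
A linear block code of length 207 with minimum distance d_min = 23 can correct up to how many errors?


Correction capability = floor((d-1)/2) = floor((23-1)/2) = 11

11 errors


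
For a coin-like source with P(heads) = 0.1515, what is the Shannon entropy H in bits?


H = -p*log2(p) - (1-p)*log2(1-p). -0.1515*log2(0.1515) = 0.412475; -0.8485*log2(0.8485) = 0.201106. H = 0.412475 + 0.201106 = 0.6136

0.6136 bits


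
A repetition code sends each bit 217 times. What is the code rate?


Rate = k/n = 1/217

1/217


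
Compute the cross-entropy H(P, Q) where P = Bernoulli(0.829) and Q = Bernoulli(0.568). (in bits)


H(P,Q) = -p*log2(q) - (1-p)*log2(1-q). -0.829*log2(0.568) = 0.676495; -0.171*log2(0.432) = 0.207063. H(P,Q) = 0.676495 + 0.207063 = 0.8836

0.8836 bits


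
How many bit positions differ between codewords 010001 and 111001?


Count differing positions: ^ . ^ . . . = 2 differences

2


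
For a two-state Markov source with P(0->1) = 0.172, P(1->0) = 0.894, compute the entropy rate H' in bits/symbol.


Stationary distribution: pi_0 = p10/(p01+p10) = 0.8386, pi_1 = 0.1614. Entropy rate H' = pi_0*H(p01) + pi_1*H(p10) = 0.8386*0.6623 + 0.1614*0.4877 = 0.6341

0.6341 bits/symbol


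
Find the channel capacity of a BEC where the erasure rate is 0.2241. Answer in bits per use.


C = 1 - epsilon = 1 - 0.2241 = 0.7759

0.7759 bits


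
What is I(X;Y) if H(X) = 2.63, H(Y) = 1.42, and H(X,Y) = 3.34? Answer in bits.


I(X;Y) = H(X) + H(Y) - H(X,Y) = 2.63 + 1.42 - 3.34 = 0.71

0.71 bits


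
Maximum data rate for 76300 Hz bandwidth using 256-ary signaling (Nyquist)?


Rate = 2 * B * log2(M) = 2 * 76300 * 8.0 = 1220800.0

1220800.0 bps


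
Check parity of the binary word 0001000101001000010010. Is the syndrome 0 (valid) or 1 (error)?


Syndrome = XOR of all bits = 0 XOR 0 XOR 0 XOR 1 XOR 0 XOR 0 XOR 0 XOR 1 XOR 0 XOR 1 XOR 0 XOR 0 XOR 1 XOR 0 XOR 0 XOR 0 XOR 0 XOR 1 XOR 0 XOR 0 XOR 1 XOR 0 = 0

0


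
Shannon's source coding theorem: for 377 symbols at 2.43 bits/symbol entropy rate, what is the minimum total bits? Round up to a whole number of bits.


Minimum bits >= n * H = 377 * 2.43 = 916.11, rounded up to a whole number of bits = 917

917 bits


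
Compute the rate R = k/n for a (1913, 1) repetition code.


Rate = k/n = 1/1913

1/1913


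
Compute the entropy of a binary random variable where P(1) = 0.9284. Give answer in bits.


H = -p*log2(p) - (1-p)*log2(1-p). -0.9284*log2(0.9284) = 0.099507; -0.0716*log2(0.0716) = 0.272359. H = 0.099507 + 0.272359 = 0.3719

0.3719 bits


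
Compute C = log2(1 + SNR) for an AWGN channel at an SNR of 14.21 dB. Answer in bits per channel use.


SNR_linear = 10^(14.21/10) = 26.3633; C = log2(1 + SNR_linear) = log2(1 + 26.3633) = 4.7742

4.7742 bits/channel use


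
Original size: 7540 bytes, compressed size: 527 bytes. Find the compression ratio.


Ratio = original / compressed = 7540 / 527 = 14.3074

14.3074


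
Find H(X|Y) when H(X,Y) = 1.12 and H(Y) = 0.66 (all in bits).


H(X|Y) = H(X,Y) - H(Y) = 1.12 - 0.66 = 0.46

0.46 bits


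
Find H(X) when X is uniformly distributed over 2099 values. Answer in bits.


H = log2(n) = log2(2099) = 11.0355

11.0355 bits


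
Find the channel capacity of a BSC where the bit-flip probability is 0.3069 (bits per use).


H(p) = -p*log2(p) - (1-p)*log2(1-p) = -0.3069*log2(0.3069) - 0.6931*log2(0.6931) = 0.523007 + 0.366556 = 0.8896. C = 1 - H(p) = 1 - 0.8896 = 0.1104

0.1104 bits


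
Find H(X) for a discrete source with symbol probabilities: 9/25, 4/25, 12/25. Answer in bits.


H = -sum(p_i * log2(p_i)). Terms: -(9/25)*log2(9/25) = 0.530615; -(4/25)*log2(4/25) = 0.423017; -(12/25)*log2(12/25) = 0.508269. H = 0.530615 + 0.423017 + 0.508269 = 1.4619

1.4619 bits


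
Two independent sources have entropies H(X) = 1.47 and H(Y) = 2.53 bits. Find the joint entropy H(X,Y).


For independent variables, H(X,Y) = H(X) + H(Y) = 1.47 + 2.53 = 4.0

4.0 bits


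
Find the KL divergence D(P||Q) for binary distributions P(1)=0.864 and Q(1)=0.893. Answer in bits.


KL = p*log2(p/q) + (1-p)*log2((1-p)/(1-q)) = 0.864*log2(0.864/0.893) + 0.136*log2(0.136/0.107) = 0.0059

0.0059 bits


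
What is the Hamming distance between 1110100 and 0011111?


Count differing positions: ^ ^ . ^ . ^ ^ = 5 differences

5


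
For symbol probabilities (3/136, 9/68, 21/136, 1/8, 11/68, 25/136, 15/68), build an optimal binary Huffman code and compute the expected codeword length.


Huffman construction (repeatedly merge the two least-probable nodes; each merge adds 1 bit to every symbol beneath it): 3/136 + 1/8 = 5/34; 9/68 + 5/34 = 19/68; 21/136 + 11/68 = 43/136; 25/136 + 15/68 = 55/136; 19/68 + 43/136 = 81/136; 55/136 + 81/136 = 1. Resulting codeword lengths (in the order the probabilities were given): (4, 3, 3, 4, 3, 2, 2). L_avg = sum(p_i * l_i) = 3/136*4 + 9/68*3 + 21/136*3 + 1/8*4 + 11/68*3 + 25/136*2 + 15/68*2 = 373/136 = 2.7426

2.7426 bits


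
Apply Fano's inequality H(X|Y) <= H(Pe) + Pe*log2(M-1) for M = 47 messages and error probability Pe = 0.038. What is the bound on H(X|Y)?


H(Pe) = -Pe*log2(Pe) - (1-Pe)*log2(1-Pe) = -0.038*log2(0.038) - 0.962*log2(0.962) = 0.179279 + 0.053767 = 0.233. Pe*log2(M-1) = 0.038*log2(46) = 0.209895. Bound = H(Pe) + Pe*log2(M-1) = 0.179279 + 0.053767 + 0.209895 = 0.4429

0.4429 bits


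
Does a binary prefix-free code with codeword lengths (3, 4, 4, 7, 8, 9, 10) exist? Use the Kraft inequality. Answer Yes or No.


Kraft sum = sum(2^(-l_i)) = 0.2646, need <= 1. Result: satisfied (a binary prefix-free code with these lengths exists)

Yes


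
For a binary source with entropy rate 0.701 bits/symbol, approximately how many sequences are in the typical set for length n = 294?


log2|A_typical| = nH = 294 * 0.701 = 206.094, so |A_typical| ~ 2^206.094 = 1.098e+62

1.098e+62


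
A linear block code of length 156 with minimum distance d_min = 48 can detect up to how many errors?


Detection capability = d_min - 1 = 48 - 1 = 47

47 errors


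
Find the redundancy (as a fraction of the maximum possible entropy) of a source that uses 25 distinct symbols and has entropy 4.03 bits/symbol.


H_max = log2(K) = log2(25) = 4.6439 bits/symbol. Redundancy = 1 - H/H_max = 1 - 4.03/4.6439 = 1 - 0.8678 = 0.1322

0.1322


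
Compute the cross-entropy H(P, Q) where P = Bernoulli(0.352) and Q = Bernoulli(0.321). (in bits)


H(P,Q) = -p*log2(q) - (1-p)*log2(1-q). -0.352*log2(0.321) = 0.577053; -0.648*log2(0.679) = 0.361919. H(P,Q) = 0.577053 + 0.361919 = 0.939

0.939 bits


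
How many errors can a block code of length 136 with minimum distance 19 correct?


Correction capability = floor((d-1)/2) = floor((19-1)/2) = 9

9 errors


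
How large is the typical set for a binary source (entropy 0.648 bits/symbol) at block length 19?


log2|A_typical| = nH = 19 * 0.648 = 12.312, so |A_typical| ~ 2^12.312 = 5.085e+03

5.085e+03


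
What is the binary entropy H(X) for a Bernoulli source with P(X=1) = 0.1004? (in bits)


H = -p*log2(p) - (1-p)*log2(1-p). -0.1004*log2(0.1004) = 0.332943; -0.8996*log2(0.8996) = 0.137319. H = 0.332943 + 0.137319 = 0.4703

0.4703 bits


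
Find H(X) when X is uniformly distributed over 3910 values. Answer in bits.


H = log2(n) = log2(3910) = 11.933

11.933 bits


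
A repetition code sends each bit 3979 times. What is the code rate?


Rate = k/n = 1/3979

1/3979


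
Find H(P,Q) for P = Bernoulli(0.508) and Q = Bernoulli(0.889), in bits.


H(P,Q) = -p*log2(q) - (1-p)*log2(1-q). -0.508*log2(0.889) = 0.086230; -0.492*log2(0.111) = 1.560313. H(P,Q) = 0.086230 + 1.560313 = 1.6465

1.6465 bits
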